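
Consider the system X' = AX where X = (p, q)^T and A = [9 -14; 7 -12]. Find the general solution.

Coefficient matrix A = [[9, -14], [7, -12]].
Characteristic polynomial det(A - λI) = λ^2 + 3λ - 10 = 0.
Eigenvalues λ = -5, 2.
For λ=-5: (A-λI) row 1 is [14, -14], so an eigenvector is (-1, -1).
For λ=2: (A-λI) row 1 is [7, -14], so an eigenvector is (2, 1).
General solution: C_1e^(-5t)(-1,-1) + C_2e^(2t)(2,1).

p(t) = -C_1e^(-5t) + 2C_2e^(2t), q(t) = -C_1e^(-5t) + C_2e^(2t)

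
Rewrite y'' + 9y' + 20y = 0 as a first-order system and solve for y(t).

Let x_1 = y, x_2 = y'. Then x_1' = x_2 and x_2' = -20x_1 - 9x_2.
A = [[0,1],[-20,-9]]; det(A-λI) = λ^2 + 9λ + 20.
Eigenvalues λ = -4, -5 with eigenvectors (1,-4), (1,-5).

y(t) = c_1e^(-4t) + c_2e^(-5t)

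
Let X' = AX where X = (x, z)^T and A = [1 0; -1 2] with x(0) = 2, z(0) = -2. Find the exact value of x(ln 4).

8

A = [[1,0],[-1,2]]; eigenvalues λ = 2, 1.
Eigenvectors: (0,-1) for λ=2, (1,1) for λ=1.
From the initial condition, c_1 = 4, c_2 = 2.
x(ln 4) = (4)(4^2)(0) + (2)(4^1)(1) = 8.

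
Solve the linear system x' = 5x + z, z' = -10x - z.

x(t) = c_1e^(2t)sin(t) - c_2e^(2t)cos(t), z(t) = -3c_1e^(2t)sin(t) + c_1e^(2t)cos(t) + c_2e^(2t)sin(t) + 3c_2e^(2t)cos(t)

Coefficient matrix A = [[5, 1], [-10, -1]].
Characteristic polynomial det(A - λI) = λ^2 - 4λ + 5 = 0.
Eigenvalues λ = 2 ± i (complex conjugate pair).
For λ=2+i: an eigenvector is (0,1) - i(1,-3) = (0 - i, 1 + 3i).
A real fundamental pair from Re and Im of e^((2+i)t)v: X_1 = e^(2t)(cos(t)·(0,1) + sin(t)·(1,-3)), X_2 = e^(2t)(sin(t)·(0,1) - cos(t)·(1,-3)).
General solution: c_1X_1 + c_2X_2.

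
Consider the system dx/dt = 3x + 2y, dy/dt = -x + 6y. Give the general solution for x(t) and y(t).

x(t) = -2c_1e^(4t) + c_2e^(5t), y(t) = -c_1e^(4t) + c_2e^(5t)

Coefficient matrix A = [[3, 2], [-1, 6]].
Characteristic polynomial det(A - λI) = λ^2 - 9λ + 20 = 0.
Eigenvalues λ = 4, 5.
For λ=4: (A-λI) row 1 is [-1, 2], so an eigenvector is (-2, -1).
For λ=5: (A-λI) row 1 is [-2, 2], so an eigenvector is (1, 1).
General solution: c_1e^(4t)(-2,-1) + c_2e^(5t)(1,1).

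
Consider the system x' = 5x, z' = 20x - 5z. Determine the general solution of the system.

Coefficient matrix A = [[5, 0], [20, -5]].
Characteristic polynomial det(A - λI) = λ^2 - 25 = 0.
Eigenvalues λ = -5, 5.
For λ=-5: (A-λI) row 1 is [10, 0], so an eigenvector is (0, -1).
For λ=5: (A-λI) row 2 is [20, -10], so an eigenvector is (1, 2).
General solution: K_1e^(-5t)(0,-1) + K_2e^(5t)(1,2).

x(t) = K_2e^(5t), z(t) = -K_1e^(-5t) + 2K_2e^(5t)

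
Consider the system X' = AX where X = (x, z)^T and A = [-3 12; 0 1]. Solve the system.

Coefficient matrix A = [[-3, 12], [0, 1]].
Characteristic polynomial det(A - λI) = λ^2 + 2λ - 3 = 0.
Eigenvalues λ = 1, -3.
For λ=1: (A-λI) row 1 is [-4, 12], so an eigenvector is (3, 1).
For λ=-3: (A-λI) row 1 is [0, 12], so an eigenvector is (1, 0).
General solution: c_1e^(t)(3,1) + c_2e^(-3t)(1,0).

x(t) = 3c_1e^(t) + c_2e^(-3t), z(t) = c_1e^(t)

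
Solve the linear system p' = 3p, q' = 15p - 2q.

p(t) = -C_2e^(3t), q(t) = C_1e^(-2t) - 3C_2e^(3t)

Coefficient matrix A = [[3, 0], [15, -2]].
Characteristic polynomial det(A - λI) = λ^2 - λ - 6 = 0.
Eigenvalues λ = -2, 3.
For λ=-2: (A-λI) row 1 is [5, 0], so an eigenvector is (0, 1).
For λ=3: (A-λI) row 2 is [15, -5], so an eigenvector is (-1, -3).
General solution: C_1e^(-2t)(0,1) + C_2e^(3t)(-1,-3).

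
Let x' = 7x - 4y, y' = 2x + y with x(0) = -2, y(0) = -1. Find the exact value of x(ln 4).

A = [[7,-4],[2,1]]; eigenvalues λ = 5, 3.
Eigenvectors: (-2,-1) for λ=5, (-1,-1) for λ=3.
From the initial condition, c_1 = 1, c_2 = 0.
x(ln 4) = (1)(4^5)(-2) + (0)(4^3)(-1) = -2048.

-2048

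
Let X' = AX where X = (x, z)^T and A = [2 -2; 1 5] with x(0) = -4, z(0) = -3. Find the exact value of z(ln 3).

-621

A = [[2,-2],[1,5]]; eigenvalues λ = 4, 3.
Eigenvectors: (-1,1) for λ=4, (-2,1) for λ=3.
From the initial condition, c_1 = -10, c_2 = 7.
z(ln 3) = (-10)(3^4)(1) + (7)(3^3)(1) = -621.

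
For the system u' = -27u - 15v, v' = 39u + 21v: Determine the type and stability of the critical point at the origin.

stable spiral

A = [[-27,-15],[39,21]]; det(A-λI) = λ^2 + 6λ + 18.
λ = -3 ± 3i: negative real part.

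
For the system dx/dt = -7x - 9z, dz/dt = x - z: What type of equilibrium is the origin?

A = [[-7,-9],[1,-1]]; det(A-λI) = λ^2 + 8λ + 16.
repeated λ = -4 with a single eigenvector.

stable improper node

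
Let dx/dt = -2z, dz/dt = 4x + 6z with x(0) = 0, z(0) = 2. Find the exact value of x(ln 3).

A = [[0,-2],[4,6]]; eigenvalues λ = 4, 2.
Eigenvectors: (1,-2) for λ=4, (-1,1) for λ=2.
From the initial condition, c_1 = -2, c_2 = -2.
x(ln 3) = (-2)(3^4)(1) + (-2)(3^2)(-1) = -144.

-144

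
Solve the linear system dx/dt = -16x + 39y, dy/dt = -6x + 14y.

Coefficient matrix A = [[-16, 39], [-6, 14]].
Characteristic polynomial det(A - λI) = λ^2 + 2λ + 10 = 0.
Eigenvalues λ = -1 ± 3i (complex conjugate pair).
For λ=-1+3i: an eigenvector is (-3,-1) - i(2,1) = (-3 - 2i, -1 - i).
A real fundamental pair from Re and Im of e^((-1+3i)t)v: X_1 = e^(-t)(cos(3t)·(-3,-1) + sin(3t)·(2,1)), X_2 = e^(-t)(sin(3t)·(-3,-1) - cos(3t)·(2,1)).
General solution: C_1X_1 + C_2X_2.

x(t) = 2C_1e^(-t)sin(3t) - 3C_1e^(-t)cos(3t) - 3C_2e^(-t)sin(3t) - 2C_2e^(-t)cos(3t), y(t) = C_1e^(-t)sin(3t) - C_1e^(-t)cos(3t) - C_2e^(-t)sin(3t) - C_2e^(-t)cos(3t)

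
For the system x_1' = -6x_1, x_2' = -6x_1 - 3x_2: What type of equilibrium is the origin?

stable node

A = [[-6,0],[-6,-3]]; det(A-λI) = λ^2 + 9λ + 18.
λ = -3, -6: both negative.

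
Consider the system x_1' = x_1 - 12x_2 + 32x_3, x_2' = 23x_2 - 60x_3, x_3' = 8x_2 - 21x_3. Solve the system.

Coefficient matrix A = [[1, -12, 32], [0, 23, -60], [0, 8, -21]].
det(A - λI) = 0 gives eigenvalues λ = 1, 3, -1.
For λ=1: eigenvector (1,0,0).
For λ=3: eigenvector (-2,3,1).
For λ=-1: eigenvector (-2,5,2).
General solution: K_1e^(t)(1,0,0) + K_2e^(3t)(-2,3,1) + K_3e^(-t)(-2,5,2).

x_1(t) = K_1e^(t) - 2K_2e^(3t) - 2K_3e^(-t), x_2(t) = 3K_2e^(3t) + 5K_3e^(-t), x_3(t) = K_2e^(3t) + 2K_3e^(-t)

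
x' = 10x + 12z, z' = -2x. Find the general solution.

Coefficient matrix A = [[10, 12], [-2, 0]].
Characteristic polynomial det(A - λI) = λ^2 - 10λ + 24 = 0.
Eigenvalues λ = 4, 6.
For λ=4: (A-λI) row 1 is [6, 12], so an eigenvector is (2, -1).
For λ=6: (A-λI) row 1 is [4, 12], so an eigenvector is (-3, 1).
General solution: C_1e^(4t)(2,-1) + C_2e^(6t)(-3,1).

x(t) = 2C_1e^(4t) - 3C_2e^(6t), z(t) = -C_1e^(4t) + C_2e^(6t)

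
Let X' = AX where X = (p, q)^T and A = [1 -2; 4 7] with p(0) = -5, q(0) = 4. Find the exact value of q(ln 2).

A = [[1,-2],[4,7]]; eigenvalues λ = 3, 5.
Eigenvectors: (-1,1) for λ=3, (1,-2) for λ=5.
From the initial condition, c_1 = 6, c_2 = 1.
q(ln 2) = (6)(2^3)(1) + (1)(2^5)(-2) = -16.

-16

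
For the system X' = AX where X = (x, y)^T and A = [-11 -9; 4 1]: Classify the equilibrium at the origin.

A = [[-11,-9],[4,1]]; det(A-λI) = λ^2 + 10λ + 25.
repeated λ = -5 with a single eigenvector.

stable improper node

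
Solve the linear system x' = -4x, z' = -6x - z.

x(t) = C_2e^(-4t), z(t) = C_1e^(-t) + 2C_2e^(-4t)

Coefficient matrix A = [[-4, 0], [-6, -1]].
Characteristic polynomial det(A - λI) = λ^2 + 5λ + 4 = 0.
Eigenvalues λ = -1, -4.
For λ=-1: (A-λI) row 1 is [-3, 0], so an eigenvector is (0, 1).
For λ=-4: (A-λI) row 2 is [-6, 3], so an eigenvector is (1, 2).
General solution: C_1e^(-t)(0,1) + C_2e^(-4t)(1,2).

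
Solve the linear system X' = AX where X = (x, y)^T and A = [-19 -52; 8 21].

Coefficient matrix A = [[-19, -52], [8, 21]].
Characteristic polynomial det(A - λI) = λ^2 - 2λ + 17 = 0.
Eigenvalues λ = 1 ± 4i (complex conjugate pair).
For λ=1+4i: an eigenvector is (-3,1) - i(2,-1) = (-3 - 2i, 1 + i).
A real fundamental pair from Re and Im of e^((1+4i)t)v: X_1 = e^(t)(cos(4t)·(-3,1) + sin(4t)·(2,-1)), X_2 = e^(t)(sin(4t)·(-3,1) - cos(4t)·(2,-1)).
General solution: C_1X_1 + C_2X_2.

x(t) = 2C_1e^(t)sin(4t) - 3C_1e^(t)cos(4t) - 3C_2e^(t)sin(4t) - 2C_2e^(t)cos(4t), y(t) = -C_1e^(t)sin(4t) + C_1e^(t)cos(4t) + C_2e^(t)sin(4t) + C_2e^(t)cos(4t)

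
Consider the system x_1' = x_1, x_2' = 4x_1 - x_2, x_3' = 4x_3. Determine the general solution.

x_1(t) = K_1e^(t), x_2(t) = 2K_1e^(t) + K_2e^(-t), x_3(t) = K_3e^(4t)

Coefficient matrix A = [[1, 0, 0], [4, -1, 0], [0, 0, 4]].
det(A - λI) = 0 gives eigenvalues λ = 1, -1, 4.
For λ=1: eigenvector (1,2,0).
For λ=-1: eigenvector (0,1,0).
For λ=4: eigenvector (0,0,1).
General solution: K_1e^(t)(1,2,0) + K_2e^(-t)(0,1,0) + K_3e^(4t)(0,0,1).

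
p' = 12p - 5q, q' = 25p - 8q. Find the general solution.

Coefficient matrix A = [[12, -5], [25, -8]].
Characteristic polynomial det(A - λI) = λ^2 - 4λ + 29 = 0.
Eigenvalues λ = 2 ± 5i (complex conjugate pair).
For λ=2+5i: an eigenvector is (-1,-2) - i(0,-1) = (-1, -2 + i).
A real fundamental pair from Re and Im of e^((2+5i)t)v: X_1 = e^(2t)(cos(5t)·(-1,-2) + sin(5t)·(0,-1)), X_2 = e^(2t)(sin(5t)·(-1,-2) - cos(5t)·(0,-1)).
General solution: c_1X_1 + c_2X_2.

p(t) = -c_1e^(2t)cos(5t) - c_2e^(2t)sin(5t), q(t) = -c_1e^(2t)sin(5t) - 2c_1e^(2t)cos(5t) - 2c_2e^(2t)sin(5t) + c_2e^(2t)cos(5t)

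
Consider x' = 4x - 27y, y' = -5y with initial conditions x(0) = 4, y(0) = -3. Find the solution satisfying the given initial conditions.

Coefficient matrix A = [[4, -27], [0, -5]].
Characteristic polynomial det(A - λI) = λ^2 + λ - 20 = 0.
Eigenvalues λ = 4, -5.
For λ=4: (A-λI) row 1 is [0, -27], so an eigenvector is (1, 0).
For λ=-5: (A-λI) row 1 is [9, -27], so an eigenvector is (-3, -1).
General solution: c_1e^(4t)(1,0) + c_2e^(-5t)(-3,-1).
Applying x(0)=4, y(0)=-3 gives c_1=13, c_2=3.

x(t) = 13e^(4t) - 9e^(-5t), y(t) = -3e^(-5t)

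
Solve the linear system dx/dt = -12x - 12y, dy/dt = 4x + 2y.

Coefficient matrix A = [[-12, -12], [4, 2]].
Characteristic polynomial det(A - λI) = λ^2 + 10λ + 24 = 0.
Eigenvalues λ = -4, -6.
For λ=-4: (A-λI) row 1 is [-8, -12], so an eigenvector is (3, -2).
For λ=-6: (A-λI) row 1 is [-6, -12], so an eigenvector is (2, -1).
General solution: K_1e^(-4t)(3,-2) + K_2e^(-6t)(2,-1).

x(t) = 3K_1e^(-4t) + 2K_2e^(-6t), y(t) = -2K_1e^(-4t) - K_2e^(-6t)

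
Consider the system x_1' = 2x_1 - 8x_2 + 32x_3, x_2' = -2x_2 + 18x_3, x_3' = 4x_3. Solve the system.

Coefficient matrix A = [[2, -8, 32], [0, -2, 18], [0, 0, 4]].
det(A - λI) = 0 gives eigenvalues λ = 2, -2, 4.
For λ=2: eigenvector (1,0,0).
For λ=-2: eigenvector (2,1,0).
For λ=4: eigenvector (4,3,1).
General solution: C_1e^(2t)(1,0,0) + C_2e^(-2t)(2,1,0) + C_3e^(4t)(4,3,1).

x_1(t) = C_1e^(2t) + 2C_2e^(-2t) + 4C_3e^(4t), x_2(t) = C_2e^(-2t) + 3C_3e^(4t), x_3(t) = C_3e^(4t)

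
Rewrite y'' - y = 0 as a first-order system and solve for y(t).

y(t) = K_1e^(t) + K_2e^(-t)

Let x_1 = y, x_2 = y'. Then x_1' = x_2 and x_2' = x_1.
A = [[0,1],[1,0]]; det(A-λI) = λ^2 - 1.
Eigenvalues λ = 1, -1 with eigenvectors (1,1), (1,-1).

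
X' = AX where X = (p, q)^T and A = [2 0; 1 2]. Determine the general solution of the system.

p(t) = -K_2e^(2t), q(t) = -K_1e^(2t) - K_2te^(2t) + K_2e^(2t)

Coefficient matrix A = [[2, 0], [1, 2]].
Characteristic polynomial det(A - λI) = λ^2 - 4λ + 4 = 0.
Single eigenvalue λ = 2 with algebraic multiplicity 2.
Eigenvector v = (0,-1); generalized eigenvector w with (A-λI)w=v is (-1,1).
General solution: e^(2t)[K_1·v + K_2·(t·v + w)].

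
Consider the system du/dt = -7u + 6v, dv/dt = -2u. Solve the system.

u(t) = -2K_1e^(-4t) - 3K_2e^(-3t), v(t) = -K_1e^(-4t) - 2K_2e^(-3t)

Coefficient matrix A = [[-7, 6], [-2, 0]].
Characteristic polynomial det(A - λI) = λ^2 + 7λ + 12 = 0.
Eigenvalues λ = -4, -3.
For λ=-4: (A-λI) row 1 is [-3, 6], so an eigenvector is (-2, -1).
For λ=-3: (A-λI) row 1 is [-4, 6], so an eigenvector is (-3, -2).
General solution: K_1e^(-4t)(-2,-1) + K_2e^(-3t)(-3,-2).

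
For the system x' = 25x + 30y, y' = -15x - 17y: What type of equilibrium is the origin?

A = [[25,30],[-15,-17]]; det(A-λI) = λ^2 - 8λ + 25.
λ = 4 ± 3i: positive real part.

unstable spiral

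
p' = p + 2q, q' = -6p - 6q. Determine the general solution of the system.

Coefficient matrix A = [[1, 2], [-6, -6]].
Characteristic polynomial det(A - λI) = λ^2 + 5λ + 6 = 0.
Eigenvalues λ = -3, -2.
For λ=-3: (A-λI) row 1 is [4, 2], so an eigenvector is (-1, 2).
For λ=-2: (A-λI) row 1 is [3, 2], so an eigenvector is (2, -3).
General solution: c_1e^(-3t)(-1,2) + c_2e^(-2t)(2,-3).

p(t) = -c_1e^(-3t) + 2c_2e^(-2t), q(t) = 2c_1e^(-3t) - 3c_2e^(-2t)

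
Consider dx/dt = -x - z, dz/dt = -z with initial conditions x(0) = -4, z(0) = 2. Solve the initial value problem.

x(t) = -2te^(-t) - 4e^(-t), z(t) = 2e^(-t)

Coefficient matrix A = [[-1, -1], [0, -1]].
Characteristic polynomial det(A - λI) = λ^2 + 2λ + 1 = 0.
Single eigenvalue λ = -1 with algebraic multiplicity 2.
Eigenvector v = (-1,0); generalized eigenvector w with (A-λI)w=v is (2,1).
General solution: e^(-t)[K_1·v + K_2·(t·v + w)].
Applying x(0)=-4, z(0)=2 gives K_1=8, K_2=2.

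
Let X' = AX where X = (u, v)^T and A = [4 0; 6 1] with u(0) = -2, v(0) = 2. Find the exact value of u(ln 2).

-32

A = [[4,0],[6,1]]; eigenvalues λ = 1, 4.
Eigenvectors: (0,1) for λ=1, (1,2) for λ=4.
From the initial condition, c_1 = 6, c_2 = -2.
u(ln 2) = (6)(2^1)(0) + (-2)(2^4)(1) = -32.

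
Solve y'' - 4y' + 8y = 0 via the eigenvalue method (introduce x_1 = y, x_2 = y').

Let x_1 = y, x_2 = y'. Then x_1' = x_2 and x_2' = -8x_1 + 4x_2.
A = [[0,1],[-8,4]]; det(A-λI) = λ^2 - 4λ + 8.
Eigenvalues λ = 2 ± 2i.

y(t) = c_1e^(2t)cos(2t) + c_2e^(2t)sin(2t)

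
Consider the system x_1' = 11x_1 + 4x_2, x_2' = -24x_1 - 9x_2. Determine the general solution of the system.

Coefficient matrix A = [[11, 4], [-24, -9]].
Characteristic polynomial det(A - λI) = λ^2 - 2λ - 3 = 0.
Eigenvalues λ = -1, 3.
For λ=-1: (A-λI) row 1 is [12, 4], so an eigenvector is (1, -3).
For λ=3: (A-λI) row 1 is [8, 4], so an eigenvector is (-1, 2).
General solution: c_1e^(-t)(1,-3) + c_2e^(3t)(-1,2).

x_1(t) = c_1e^(-t) - c_2e^(3t), x_2(t) = -3c_1e^(-t) + 2c_2e^(3t)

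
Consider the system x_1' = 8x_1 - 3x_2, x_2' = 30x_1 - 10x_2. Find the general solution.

Coefficient matrix A = [[8, -3], [30, -10]].
Characteristic polynomial det(A - λI) = λ^2 + 2λ + 10 = 0.
Eigenvalues λ = -1 ± 3i (complex conjugate pair).
For λ=-1+3i: an eigenvector is (0,-1) - i(1,3) = (0 - i, -1 - 3i).
A real fundamental pair from Re and Im of e^((-1+3i)t)v: X_1 = e^(-t)(cos(3t)·(0,-1) + sin(3t)·(1,3)), X_2 = e^(-t)(sin(3t)·(0,-1) - cos(3t)·(1,3)).
General solution: c_1X_1 + c_2X_2.

x_1(t) = c_1e^(-t)sin(3t) - c_2e^(-t)cos(3t), x_2(t) = 3c_1e^(-t)sin(3t) - c_1e^(-t)cos(3t) - c_2e^(-t)sin(3t) - 3c_2e^(-t)cos(3t)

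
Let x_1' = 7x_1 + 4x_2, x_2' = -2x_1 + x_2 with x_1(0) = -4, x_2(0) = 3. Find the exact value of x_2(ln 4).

1152

A = [[7,4],[-2,1]]; eigenvalues λ = 5, 3.
Eigenvectors: (2,-1) for λ=5, (1,-1) for λ=3.
From the initial condition, c_1 = -1, c_2 = -2.
x_2(ln 4) = (-1)(4^5)(-1) + (-2)(4^3)(-1) = 1152.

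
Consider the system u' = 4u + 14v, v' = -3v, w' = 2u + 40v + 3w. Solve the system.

u(t) = K_1e^(4t) + 2K_2e^(-3t), v(t) = -K_2e^(-3t), w(t) = 2K_1e^(4t) + 6K_2e^(-3t) - K_3e^(3t)

Coefficient matrix A = [[4, 14, 0], [0, -3, 0], [2, 40, 3]].
det(A - λI) = 0 gives eigenvalues λ = 4, -3, 3.
For λ=4: eigenvector (1,0,2).
For λ=-3: eigenvector (2,-1,6).
For λ=3: eigenvector (0,0,-1).
General solution: K_1e^(4t)(1,0,2) + K_2e^(-3t)(2,-1,6) + K_3e^(3t)(0,0,-1).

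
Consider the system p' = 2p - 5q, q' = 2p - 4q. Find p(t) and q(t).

p(t) = 2K_1e^(-t)sin(t) - K_1e^(-t)cos(t) - K_2e^(-t)sin(t) - 2K_2e^(-t)cos(t), q(t) = K_1e^(-t)sin(t) - K_1e^(-t)cos(t) - K_2e^(-t)sin(t) - K_2e^(-t)cos(t)

Coefficient matrix A = [[2, -5], [2, -4]].
Characteristic polynomial det(A - λI) = λ^2 + 2λ + 2 = 0.
Eigenvalues λ = -1 ± i (complex conjugate pair).
For λ=-1+i: an eigenvector is (-1,-1) - i(2,1) = (-1 - 2i, -1 - i).
A real fundamental pair from Re and Im of e^((-1+i)t)v: X_1 = e^(-t)(cos(t)·(-1,-1) + sin(t)·(2,1)), X_2 = e^(-t)(sin(t)·(-1,-1) - cos(t)·(2,1)).
General solution: K_1X_1 + K_2X_2.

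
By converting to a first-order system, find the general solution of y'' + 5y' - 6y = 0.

Let x_1 = y, x_2 = y'. Then x_1' = x_2 and x_2' = 6x_1 - 5x_2.
A = [[0,1],[6,-5]]; det(A-λI) = λ^2 + 5λ - 6.
Eigenvalues λ = -6, 1 with eigenvectors (1,-6), (1,1).

y(t) = C_1e^(-6t) + C_2e^(t)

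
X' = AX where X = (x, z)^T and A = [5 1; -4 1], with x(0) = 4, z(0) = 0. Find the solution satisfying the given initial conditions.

x(t) = 8te^(3t) + 4e^(3t), z(t) = -16te^(3t)

Coefficient matrix A = [[5, 1], [-4, 1]].
Characteristic polynomial det(A - λI) = λ^2 - 6λ + 9 = 0.
Single eigenvalue λ = 3 with algebraic multiplicity 2.
Eigenvector v = (-1,2); generalized eigenvector w with (A-λI)w=v is (0,-1).
General solution: e^(3t)[K_1·v + K_2·(t·v + w)].
Applying x(0)=4, z(0)=0 gives K_1=-4, K_2=-8.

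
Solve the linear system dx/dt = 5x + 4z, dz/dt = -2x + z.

Coefficient matrix A = [[5, 4], [-2, 1]].
Characteristic polynomial det(A - λI) = λ^2 - 6λ + 13 = 0.
Eigenvalues λ = 3 ± 2i (complex conjugate pair).
For λ=3+2i: an eigenvector is (1,-1) - i(-1,0) = (1 + i, -1).
A real fundamental pair from Re and Im of e^((3+2i)t)v: X_1 = e^(3t)(cos(2t)·(1,-1) + sin(2t)·(-1,0)), X_2 = e^(3t)(sin(2t)·(1,-1) - cos(2t)·(-1,0)).
General solution: C_1X_1 + C_2X_2.

x(t) = -C_1e^(3t)sin(2t) + C_1e^(3t)cos(2t) + C_2e^(3t)sin(2t) + C_2e^(3t)cos(2t), z(t) = -C_1e^(3t)cos(2t) - C_2e^(3t)sin(2t)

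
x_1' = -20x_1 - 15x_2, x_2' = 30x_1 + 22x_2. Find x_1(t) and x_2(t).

Coefficient matrix A = [[-20, -15], [30, 22]].
Characteristic polynomial det(A - λI) = λ^2 - 2λ + 10 = 0.
Eigenvalues λ = 1 ± 3i (complex conjugate pair).
For λ=1+3i: an eigenvector is (1,-1) - i(-2,3) = (1 + 2i, -1 - 3i).
A real fundamental pair from Re and Im of e^((1+3i)t)v: X_1 = e^(t)(cos(3t)·(1,-1) + sin(3t)·(-2,3)), X_2 = e^(t)(sin(3t)·(1,-1) - cos(3t)·(-2,3)).
General solution: c_1X_1 + c_2X_2.

x_1(t) = -2c_1e^(t)sin(3t) + c_1e^(t)cos(3t) + c_2e^(t)sin(3t) + 2c_2e^(t)cos(3t), x_2(t) = 3c_1e^(t)sin(3t) - c_1e^(t)cos(3t) - c_2e^(t)sin(3t) - 3c_2e^(t)cos(3t)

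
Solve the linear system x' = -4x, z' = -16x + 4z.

Coefficient matrix A = [[-4, 0], [-16, 4]].
Characteristic polynomial det(A - λI) = λ^2 - 16 = 0.
Eigenvalues λ = -4, 4.
For λ=-4: (A-λI) row 2 is [-16, 8], so an eigenvector is (1, 2).
For λ=4: (A-λI) row 1 is [-8, 0], so an eigenvector is (0, 1).
General solution: K_1e^(-4t)(1,2) + K_2e^(4t)(0,1).

x(t) = K_1e^(-4t), z(t) = 2K_1e^(-4t) + K_2e^(4t)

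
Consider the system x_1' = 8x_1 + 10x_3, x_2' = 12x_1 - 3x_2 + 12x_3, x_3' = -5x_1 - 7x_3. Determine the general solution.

Coefficient matrix A = [[8, 0, 10], [12, -3, 12], [-5, 0, -7]].
det(A - λI) = 0 gives eigenvalues λ = -2, -3, 3.
For λ=-2: eigenvector (-1,0,1).
For λ=-3: eigenvector (0,1,0).
For λ=3: eigenvector (2,2,-1).
General solution: C_1e^(-2t)(-1,0,1) + C_2e^(-3t)(0,1,0) + C_3e^(3t)(2,2,-1).

x_1(t) = -C_1e^(-2t) + 2C_3e^(3t), x_2(t) = C_2e^(-3t) + 2C_3e^(3t), x_3(t) = C_1e^(-2t) - C_3e^(3t)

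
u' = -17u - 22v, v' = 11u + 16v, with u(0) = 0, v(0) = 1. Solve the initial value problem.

u(t) = -2e^(5t) + 2e^(-6t), v(t) = 2e^(5t) - e^(-6t)

Coefficient matrix A = [[-17, -22], [11, 16]].
Characteristic polynomial det(A - λI) = λ^2 + λ - 30 = 0.
Eigenvalues λ = 5, -6.
For λ=5: (A-λI) row 1 is [-22, -22], so an eigenvector is (1, -1).
For λ=-6: (A-λI) row 1 is [-11, -22], so an eigenvector is (-2, 1).
General solution: K_1e^(5t)(1,-1) + K_2e^(-6t)(-2,1).
Applying u(0)=0, v(0)=1 gives K_1=-2, K_2=-1.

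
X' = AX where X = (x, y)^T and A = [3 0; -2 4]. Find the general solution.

Coefficient matrix A = [[3, 0], [-2, 4]].
Characteristic polynomial det(A - λI) = λ^2 - 7λ + 12 = 0.
Eigenvalues λ = 4, 3.
For λ=4: (A-λI) row 1 is [-1, 0], so an eigenvector is (0, -1).
For λ=3: (A-λI) row 2 is [-2, 1], so an eigenvector is (1, 2).
General solution: C_1e^(4t)(0,-1) + C_2e^(3t)(1,2).

x(t) = C_2e^(3t), y(t) = -C_1e^(4t) + 2C_2e^(3t)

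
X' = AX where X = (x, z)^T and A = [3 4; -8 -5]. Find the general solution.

Coefficient matrix A = [[3, 4], [-8, -5]].
Characteristic polynomial det(A - λI) = λ^2 + 2λ + 17 = 0.
Eigenvalues λ = -1 ± 4i (complex conjugate pair).
For λ=-1+4i: an eigenvector is (-1,1) - i(0,1) = (-1, 1 - i).
A real fundamental pair from Re and Im of e^((-1+4i)t)v: X_1 = e^(-t)(cos(4t)·(-1,1) + sin(4t)·(0,1)), X_2 = e^(-t)(sin(4t)·(-1,1) - cos(4t)·(0,1)).
General solution: C_1X_1 + C_2X_2.

x(t) = -C_1e^(-t)cos(4t) - C_2e^(-t)sin(4t), z(t) = C_1e^(-t)sin(4t) + C_1e^(-t)cos(4t) + C_2e^(-t)sin(4t) - C_2e^(-t)cos(4t)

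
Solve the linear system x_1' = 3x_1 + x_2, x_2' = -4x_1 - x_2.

x_1(t) = K_1e^(t) + K_2te^(t), x_2(t) = -2K_1e^(t) - 2K_2te^(t) + K_2e^(t)

Coefficient matrix A = [[3, 1], [-4, -1]].
Characteristic polynomial det(A - λI) = λ^2 - 2λ + 1 = 0.
Single eigenvalue λ = 1 with algebraic multiplicity 2.
Eigenvector v = (1,-2); generalized eigenvector w with (A-λI)w=v is (0,1).
General solution: e^(t)[K_1·v + K_2·(t·v + w)].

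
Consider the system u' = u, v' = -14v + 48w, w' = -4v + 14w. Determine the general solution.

Coefficient matrix A = [[1, 0, 0], [0, -14, 48], [0, -4, 14]].
det(A - λI) = 0 gives eigenvalues λ = -2, 1, 2.
For λ=-2: eigenvector (0,4,1).
For λ=1: eigenvector (1,0,0).
For λ=2: eigenvector (0,3,1).
General solution: C_1e^(-2t)(0,4,1) + C_2e^(t)(1,0,0) + C_3e^(2t)(0,3,1).

u(t) = C_2e^(t), v(t) = 4C_1e^(-2t) + 3C_3e^(2t), w(t) = C_1e^(-2t) + C_3e^(2t)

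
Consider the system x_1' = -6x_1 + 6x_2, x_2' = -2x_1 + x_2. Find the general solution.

x_1(t) = -3C_1e^(-2t) + 2C_2e^(-3t), x_2(t) = -2C_1e^(-2t) + C_2e^(-3t)

Coefficient matrix A = [[-6, 6], [-2, 1]].
Characteristic polynomial det(A - λI) = λ^2 + 5λ + 6 = 0.
Eigenvalues λ = -2, -3.
For λ=-2: (A-λI) row 1 is [-4, 6], so an eigenvector is (-3, -2).
For λ=-3: (A-λI) row 1 is [-3, 6], so an eigenvector is (2, 1).
General solution: C_1e^(-2t)(-3,-2) + C_2e^(-3t)(2,1).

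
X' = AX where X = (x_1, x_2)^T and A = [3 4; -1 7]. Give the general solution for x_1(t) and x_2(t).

x_1(t) = 2c_1e^(5t) + 2c_2te^(5t) + c_2e^(5t), x_2(t) = c_1e^(5t) + c_2te^(5t) + c_2e^(5t)

Coefficient matrix A = [[3, 4], [-1, 7]].
Characteristic polynomial det(A - λI) = λ^2 - 10λ + 25 = 0.
Single eigenvalue λ = 5 with algebraic multiplicity 2.
Eigenvector v = (2,1); generalized eigenvector w with (A-λI)w=v is (1,1).
General solution: e^(5t)[c_1·v + c_2·(t·v + w)].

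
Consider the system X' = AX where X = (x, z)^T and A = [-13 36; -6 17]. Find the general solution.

Coefficient matrix A = [[-13, 36], [-6, 17]].
Characteristic polynomial det(A - λI) = λ^2 - 4λ - 5 = 0.
Eigenvalues λ = -1, 5.
For λ=-1: (A-λI) row 1 is [-12, 36], so an eigenvector is (3, 1).
For λ=5: (A-λI) row 1 is [-18, 36], so an eigenvector is (2, 1).
General solution: K_1e^(-t)(3,1) + K_2e^(5t)(2,1).

x(t) = 3K_1e^(-t) + 2K_2e^(5t), z(t) = K_1e^(-t) + K_2e^(5t)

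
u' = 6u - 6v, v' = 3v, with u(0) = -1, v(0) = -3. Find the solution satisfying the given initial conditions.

u(t) = 5e^(6t) - 6e^(3t), v(t) = -3e^(3t)

Coefficient matrix A = [[6, -6], [0, 3]].
Characteristic polynomial det(A - λI) = λ^2 - 9λ + 18 = 0.
Eigenvalues λ = 6, 3.
For λ=6: (A-λI) row 1 is [0, -6], so an eigenvector is (-1, 0).
For λ=3: (A-λI) row 1 is [3, -6], so an eigenvector is (-2, -1).
General solution: C_1e^(6t)(-1,0) + C_2e^(3t)(-2,-1).
Applying u(0)=-1, v(0)=-3 gives C_1=-5, C_2=3.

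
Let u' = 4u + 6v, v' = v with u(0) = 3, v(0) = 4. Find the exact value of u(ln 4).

A = [[4,6],[0,1]]; eigenvalues λ = 4, 1.
Eigenvectors: (-1,0) for λ=4, (-2,1) for λ=1.
From the initial condition, c_1 = -11, c_2 = 4.
u(ln 4) = (-11)(4^4)(-1) + (4)(4^1)(-2) = 2784.

2784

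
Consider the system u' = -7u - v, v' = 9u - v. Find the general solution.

u(t) = -K_1e^(-4t) - K_2te^(-4t) + K_2e^(-4t), v(t) = 3K_1e^(-4t) + 3K_2te^(-4t) - 2K_2e^(-4t)

Coefficient matrix A = [[-7, -1], [9, -1]].
Characteristic polynomial det(A - λI) = λ^2 + 8λ + 16 = 0.
Single eigenvalue λ = -4 with algebraic multiplicity 2.
Eigenvector v = (-1,3); generalized eigenvector w with (A-λI)w=v is (1,-2).
General solution: e^(-4t)[K_1·v + K_2·(t·v + w)].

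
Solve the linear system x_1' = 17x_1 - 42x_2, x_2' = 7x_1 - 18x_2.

Coefficient matrix A = [[17, -42], [7, -18]].
Characteristic polynomial det(A - λI) = λ^2 + λ - 12 = 0.
Eigenvalues λ = 3, -4.
For λ=3: (A-λI) row 1 is [14, -42], so an eigenvector is (-3, -1).
For λ=-4: (A-λI) row 1 is [21, -42], so an eigenvector is (2, 1).
General solution: c_1e^(3t)(-3,-1) + c_2e^(-4t)(2,1).

x_1(t) = -3c_1e^(3t) + 2c_2e^(-4t), x_2(t) = -c_1e^(3t) + c_2e^(-4t)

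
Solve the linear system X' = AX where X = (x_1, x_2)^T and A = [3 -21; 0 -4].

x_1(t) = -K_1e^(3t) + 3K_2e^(-4t), x_2(t) = K_2e^(-4t)

Coefficient matrix A = [[3, -21], [0, -4]].
Characteristic polynomial det(A - λI) = λ^2 + λ - 12 = 0.
Eigenvalues λ = 3, -4.
For λ=3: (A-λI) row 1 is [0, -21], so an eigenvector is (-1, 0).
For λ=-4: (A-λI) row 1 is [7, -21], so an eigenvector is (3, 1).
General solution: K_1e^(3t)(-1,0) + K_2e^(-4t)(3,1).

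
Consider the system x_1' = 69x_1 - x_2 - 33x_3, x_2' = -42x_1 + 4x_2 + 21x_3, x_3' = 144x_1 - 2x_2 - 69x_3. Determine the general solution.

x_1(t) = C_1e^(3t) + 5C_2e^(-3t) - C_3e^(4t), x_2(t) = -3C_2e^(-3t) + C_3e^(4t), x_3(t) = 2C_1e^(3t) + 11C_2e^(-3t) - 2C_3e^(4t)

Coefficient matrix A = [[69, -1, -33], [-42, 4, 21], [144, -2, -69]].
det(A - λI) = 0 gives eigenvalues λ = 3, -3, 4.
For λ=3: eigenvector (1,0,2).
For λ=-3: eigenvector (5,-3,11).
For λ=4: eigenvector (-1,1,-2).
General solution: C_1e^(3t)(1,0,2) + C_2e^(-3t)(5,-3,11) + C_3e^(4t)(-1,1,-2).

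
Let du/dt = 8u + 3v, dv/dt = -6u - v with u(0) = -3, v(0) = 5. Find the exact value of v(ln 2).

A = [[8,3],[-6,-1]]; eigenvalues λ = 5, 2.
Eigenvectors: (-1,1) for λ=5, (-1,2) for λ=2.
From the initial condition, c_1 = 1, c_2 = 2.
v(ln 2) = (1)(2^5)(1) + (2)(2^2)(2) = 48.

48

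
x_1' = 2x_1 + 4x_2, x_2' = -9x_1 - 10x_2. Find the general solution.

x_1(t) = -2C_1e^(-4t) - 2C_2te^(-4t) - C_2e^(-4t), x_2(t) = 3C_1e^(-4t) + 3C_2te^(-4t) + C_2e^(-4t)

Coefficient matrix A = [[2, 4], [-9, -10]].
Characteristic polynomial det(A - λI) = λ^2 + 8λ + 16 = 0.
Single eigenvalue λ = -4 with algebraic multiplicity 2.
Eigenvector v = (-2,3); generalized eigenvector w with (A-λI)w=v is (-1,1).
General solution: e^(-4t)[C_1·v + C_2·(t·v + w)].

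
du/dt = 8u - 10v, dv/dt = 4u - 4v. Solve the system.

Coefficient matrix A = [[8, -10], [4, -4]].
Characteristic polynomial det(A - λI) = λ^2 - 4λ + 8 = 0.
Eigenvalues λ = 2 ± 2i (complex conjugate pair).
For λ=2+2i: an eigenvector is (1,1) - i(-2,-1) = (1 + 2i, 1 + i).
A real fundamental pair from Re and Im of e^((2+2i)t)v: X_1 = e^(2t)(cos(2t)·(1,1) + sin(2t)·(-2,-1)), X_2 = e^(2t)(sin(2t)·(1,1) - cos(2t)·(-2,-1)).
General solution: C_1X_1 + C_2X_2.

u(t) = -2C_1e^(2t)sin(2t) + C_1e^(2t)cos(2t) + C_2e^(2t)sin(2t) + 2C_2e^(2t)cos(2t), v(t) = -C_1e^(2t)sin(2t) + C_1e^(2t)cos(2t) + C_2e^(2t)sin(2t) + C_2e^(2t)cos(2t)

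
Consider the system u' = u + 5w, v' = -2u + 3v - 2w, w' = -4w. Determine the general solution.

Coefficient matrix A = [[1, 0, 5], [-2, 3, -2], [0, 0, -4]].
det(A - λI) = 0 gives eigenvalues λ = 1, 3, -4.
For λ=1: eigenvector (1,1,0).
For λ=3: eigenvector (0,1,0).
For λ=-4: eigenvector (-1,0,1).
General solution: C_1e^(t)(1,1,0) + C_2e^(3t)(0,1,0) + C_3e^(-4t)(-1,0,1).

u(t) = C_1e^(t) - C_3e^(-4t), v(t) = C_1e^(t) + C_2e^(3t), w(t) = C_3e^(-4t)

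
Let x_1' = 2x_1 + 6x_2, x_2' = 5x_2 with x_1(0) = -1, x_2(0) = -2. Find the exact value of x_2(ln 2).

A = [[2,6],[0,5]]; eigenvalues λ = 5, 2.
Eigenvectors: (2,1) for λ=5, (-1,0) for λ=2.
From the initial condition, c_1 = -2, c_2 = -3.
x_2(ln 2) = (-2)(2^5)(1) + (-3)(2^2)(0) = -64.

-64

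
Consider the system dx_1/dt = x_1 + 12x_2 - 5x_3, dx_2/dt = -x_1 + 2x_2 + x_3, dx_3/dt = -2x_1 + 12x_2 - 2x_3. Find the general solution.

x_1(t) = -K_1e^(3t) + 2K_2e^(2t) + K_3e^(-4t), x_2(t) = -K_1e^(3t) + K_2e^(2t), x_3(t) = -2K_1e^(3t) + 2K_2e^(2t) + K_3e^(-4t)

Coefficient matrix A = [[1, 12, -5], [-1, 2, 1], [-2, 12, -2]].
det(A - λI) = 0 gives eigenvalues λ = 3, 2, -4.
For λ=3: eigenvector (-1,-1,-2).
For λ=2: eigenvector (2,1,2).
For λ=-4: eigenvector (1,0,1).
General solution: K_1e^(3t)(-1,-1,-2) + K_2e^(2t)(2,1,2) + K_3e^(-4t)(1,0,1).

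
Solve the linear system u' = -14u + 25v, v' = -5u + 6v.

u(t) = -C_1e^(-4t)sin(5t) - 2C_1e^(-4t)cos(5t) - 2C_2e^(-4t)sin(5t) + C_2e^(-4t)cos(5t), v(t) = -C_1e^(-4t)cos(5t) - C_2e^(-4t)sin(5t)

Coefficient matrix A = [[-14, 25], [-5, 6]].
Characteristic polynomial det(A - λI) = λ^2 + 8λ + 41 = 0.
Eigenvalues λ = -4 ± 5i (complex conjugate pair).
For λ=-4+5i: an eigenvector is (-2,-1) - i(-1,0) = (-2 + i, -1).
A real fundamental pair from Re and Im of e^((-4+5i)t)v: X_1 = e^(-4t)(cos(5t)·(-2,-1) + sin(5t)·(-1,0)), X_2 = e^(-4t)(sin(5t)·(-2,-1) - cos(5t)·(-1,0)).
General solution: C_1X_1 + C_2X_2.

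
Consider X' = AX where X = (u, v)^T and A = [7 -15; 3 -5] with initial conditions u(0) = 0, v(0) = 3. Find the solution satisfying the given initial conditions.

Coefficient matrix A = [[7, -15], [3, -5]].
Characteristic polynomial det(A - λI) = λ^2 - 2λ + 10 = 0.
Eigenvalues λ = 1 ± 3i (complex conjugate pair).
For λ=1+3i: an eigenvector is (-1,0) - i(-2,-1) = (-1 + 2i, 0 + i).
A real fundamental pair from Re and Im of e^((1+3i)t)v: X_1 = e^(t)(cos(3t)·(-1,0) + sin(3t)·(-2,-1)), X_2 = e^(t)(sin(3t)·(-1,0) - cos(3t)·(-2,-1)).
General solution: c_1X_1 + c_2X_2.
Applying u(0)=0, v(0)=3 gives c_1=6, c_2=3.

u(t) = -15e^(t)sin(3t), v(t) = -6e^(t)sin(3t) + 3e^(t)cos(3t)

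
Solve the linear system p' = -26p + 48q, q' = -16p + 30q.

p(t) = 3c_1e^(6t) - 2c_2e^(-2t), q(t) = 2c_1e^(6t) - c_2e^(-2t)

Coefficient matrix A = [[-26, 48], [-16, 30]].
Characteristic polynomial det(A - λI) = λ^2 - 4λ - 12 = 0.
Eigenvalues λ = 6, -2.
For λ=6: (A-λI) row 1 is [-32, 48], so an eigenvector is (3, 2).
For λ=-2: (A-λI) row 1 is [-24, 48], so an eigenvector is (-2, -1).
General solution: c_1e^(6t)(3,2) + c_2e^(-2t)(-2,-1).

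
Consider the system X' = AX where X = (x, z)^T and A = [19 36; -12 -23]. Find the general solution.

Coefficient matrix A = [[19, 36], [-12, -23]].
Characteristic polynomial det(A - λI) = λ^2 + 4λ - 5 = 0.
Eigenvalues λ = -5, 1.
For λ=-5: (A-λI) row 1 is [24, 36], so an eigenvector is (3, -2).
For λ=1: (A-λI) row 1 is [18, 36], so an eigenvector is (2, -1).
General solution: c_1e^(-5t)(3,-2) + c_2e^(t)(2,-1).

x(t) = 3c_1e^(-5t) + 2c_2e^(t), z(t) = -2c_1e^(-5t) - c_2e^(t)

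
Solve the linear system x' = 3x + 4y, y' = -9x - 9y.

Coefficient matrix A = [[3, 4], [-9, -9]].
Characteristic polynomial det(A - λI) = λ^2 + 6λ + 9 = 0.
Single eigenvalue λ = -3 with algebraic multiplicity 2.
Eigenvector v = (-2,3); generalized eigenvector w with (A-λI)w=v is (-1,1).
General solution: e^(-3t)[c_1·v + c_2·(t·v + w)].

x(t) = -2c_1e^(-3t) - 2c_2te^(-3t) - c_2e^(-3t), y(t) = 3c_1e^(-3t) + 3c_2te^(-3t) + c_2e^(-3t)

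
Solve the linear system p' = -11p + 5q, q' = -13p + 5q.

p(t) = -c_1e^(-3t)sin(t) + 2c_1e^(-3t)cos(t) + 2c_2e^(-3t)sin(t) + c_2e^(-3t)cos(t), q(t) = -2c_1e^(-3t)sin(t) + 3c_1e^(-3t)cos(t) + 3c_2e^(-3t)sin(t) + 2c_2e^(-3t)cos(t)

Coefficient matrix A = [[-11, 5], [-13, 5]].
Characteristic polynomial det(A - λI) = λ^2 + 6λ + 10 = 0.
Eigenvalues λ = -3 ± i (complex conjugate pair).
For λ=-3+i: an eigenvector is (2,3) - i(-1,-2) = (2 + i, 3 + 2i).
A real fundamental pair from Re and Im of e^((-3+i)t)v: X_1 = e^(-3t)(cos(t)·(2,3) + sin(t)·(-1,-2)), X_2 = e^(-3t)(sin(t)·(2,3) - cos(t)·(-1,-2)).
General solution: c_1X_1 + c_2X_2.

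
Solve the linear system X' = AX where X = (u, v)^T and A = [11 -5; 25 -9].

u(t) = C_1e^(t)cos(5t) + C_2e^(t)sin(5t), v(t) = C_1e^(t)sin(5t) + 2C_1e^(t)cos(5t) + 2C_2e^(t)sin(5t) - C_2e^(t)cos(5t)

Coefficient matrix A = [[11, -5], [25, -9]].
Characteristic polynomial det(A - λI) = λ^2 - 2λ + 26 = 0.
Eigenvalues λ = 1 ± 5i (complex conjugate pair).
For λ=1+5i: an eigenvector is (1,2) - i(0,1) = (1, 2 - i).
A real fundamental pair from Re and Im of e^((1+5i)t)v: X_1 = e^(t)(cos(5t)·(1,2) + sin(5t)·(0,1)), X_2 = e^(t)(sin(5t)·(1,2) - cos(5t)·(0,1)).
General solution: C_1X_1 + C_2X_2.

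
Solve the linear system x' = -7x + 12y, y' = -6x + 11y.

Coefficient matrix A = [[-7, 12], [-6, 11]].
Characteristic polynomial det(A - λI) = λ^2 - 4λ - 5 = 0.
Eigenvalues λ = 5, -1.
For λ=5: (A-λI) row 1 is [-12, 12], so an eigenvector is (1, 1).
For λ=-1: (A-λI) row 1 is [-6, 12], so an eigenvector is (2, 1).
General solution: C_1e^(5t)(1,1) + C_2e^(-t)(2,1).

x(t) = C_1e^(5t) + 2C_2e^(-t), y(t) = C_1e^(5t) + C_2e^(-t)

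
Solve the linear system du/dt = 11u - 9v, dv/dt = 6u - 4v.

Coefficient matrix A = [[11, -9], [6, -4]].
Characteristic polynomial det(A - λI) = λ^2 - 7λ + 10 = 0.
Eigenvalues λ = 5, 2.
For λ=5: (A-λI) row 1 is [6, -9], so an eigenvector is (-3, -2).
For λ=2: (A-λI) row 1 is [9, -9], so an eigenvector is (1, 1).
General solution: K_1e^(5t)(-3,-2) + K_2e^(2t)(1,1).

u(t) = -3K_1e^(5t) + K_2e^(2t), v(t) = -2K_1e^(5t) + K_2e^(2t)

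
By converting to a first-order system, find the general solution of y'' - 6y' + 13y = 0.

Let x_1 = y, x_2 = y'. Then x_1' = x_2 and x_2' = -13x_1 + 6x_2.
A = [[0,1],[-13,6]]; det(A-λI) = λ^2 - 6λ + 13.
Eigenvalues λ = 3 ± 2i.

y(t) = c_1e^(3t)cos(2t) + c_2e^(3t)sin(2t)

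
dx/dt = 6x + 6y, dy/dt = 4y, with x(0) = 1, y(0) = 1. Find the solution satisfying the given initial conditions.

x(t) = 4e^(6t) - 3e^(4t), y(t) = e^(4t)

Coefficient matrix A = [[6, 6], [0, 4]].
Characteristic polynomial det(A - λI) = λ^2 - 10λ + 24 = 0.
Eigenvalues λ = 4, 6.
For λ=4: (A-λI) row 1 is [2, 6], so an eigenvector is (-3, 1).
For λ=6: (A-λI) row 1 is [0, 6], so an eigenvector is (-1, 0).
General solution: c_1e^(4t)(-3,1) + c_2e^(6t)(-1,0).
Applying x(0)=1, y(0)=1 gives c_1=1, c_2=-4.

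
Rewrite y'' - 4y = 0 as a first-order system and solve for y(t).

y(t) = c_1e^(-2t) + c_2e^(2t)

Let x_1 = y, x_2 = y'. Then x_1' = x_2 and x_2' = 4x_1.
A = [[0,1],[4,0]]; det(A-λI) = λ^2 - 4.
Eigenvalues λ = -2, 2 with eigenvectors (1,-2), (1,2).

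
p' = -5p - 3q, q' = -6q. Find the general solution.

p(t) = -K_1e^(-5t) - 3K_2e^(-6t), q(t) = -K_2e^(-6t)

Coefficient matrix A = [[-5, -3], [0, -6]].
Characteristic polynomial det(A - λI) = λ^2 + 11λ + 30 = 0.
Eigenvalues λ = -5, -6.
For λ=-5: (A-λI) row 1 is [0, -3], so an eigenvector is (-1, 0).
For λ=-6: (A-λI) row 1 is [1, -3], so an eigenvector is (-3, -1).
General solution: K_1e^(-5t)(-1,0) + K_2e^(-6t)(-3,-1).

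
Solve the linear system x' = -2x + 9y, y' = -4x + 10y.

x(t) = 3c_1e^(4t) + 3c_2te^(4t) - 2c_2e^(4t), y(t) = 2c_1e^(4t) + 2c_2te^(4t) - c_2e^(4t)

Coefficient matrix A = [[-2, 9], [-4, 10]].
Characteristic polynomial det(A - λI) = λ^2 - 8λ + 16 = 0.
Single eigenvalue λ = 4 with algebraic multiplicity 2.
Eigenvector v = (3,2); generalized eigenvector w with (A-λI)w=v is (-2,-1).
General solution: e^(4t)[c_1·v + c_2·(t·v + w)].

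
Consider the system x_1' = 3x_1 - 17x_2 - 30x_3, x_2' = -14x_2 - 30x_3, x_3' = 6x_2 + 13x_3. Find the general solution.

Coefficient matrix A = [[3, -17, -30], [0, -14, -30], [0, 6, 13]].
det(A - λI) = 0 gives eigenvalues λ = 3, -2, 1.
For λ=3: eigenvector (1,0,0).
For λ=-2: eigenvector (5,5,-2).
For λ=1: eigenvector (-2,-2,1).
General solution: K_1e^(3t)(1,0,0) + K_2e^(-2t)(5,5,-2) + K_3e^(t)(-2,-2,1).

x_1(t) = K_1e^(3t) + 5K_2e^(-2t) - 2K_3e^(t), x_2(t) = 5K_2e^(-2t) - 2K_3e^(t), x_3(t) = -2K_2e^(-2t) + K_3e^(t)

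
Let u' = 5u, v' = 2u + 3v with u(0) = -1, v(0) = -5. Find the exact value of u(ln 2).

A = [[5,0],[2,3]]; eigenvalues λ = 5, 3.
Eigenvectors: (-1,-1) for λ=5, (0,1) for λ=3.
From the initial condition, c_1 = 1, c_2 = -4.
u(ln 2) = (1)(2^5)(-1) + (-4)(2^3)(0) = -32.

-32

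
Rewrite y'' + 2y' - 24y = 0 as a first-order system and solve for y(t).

y(t) = c_1e^(4t) + c_2e^(-6t)

Let x_1 = y, x_2 = y'. Then x_1' = x_2 and x_2' = 24x_1 - 2x_2.
A = [[0,1],[24,-2]]; det(A-λI) = λ^2 + 2λ - 24.
Eigenvalues λ = 4, -6 with eigenvectors (1,4), (1,-6).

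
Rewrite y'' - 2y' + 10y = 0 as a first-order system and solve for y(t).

y(t) = K_1e^(t)cos(3t) + K_2e^(t)sin(3t)

Let x_1 = y, x_2 = y'. Then x_1' = x_2 and x_2' = -10x_1 + 2x_2.
A = [[0,1],[-10,2]]; det(A-λI) = λ^2 - 2λ + 10.
Eigenvalues λ = 1 ± 3i.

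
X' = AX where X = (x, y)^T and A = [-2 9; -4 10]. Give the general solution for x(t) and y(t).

Coefficient matrix A = [[-2, 9], [-4, 10]].
Characteristic polynomial det(A - λI) = λ^2 - 8λ + 16 = 0.
Single eigenvalue λ = 4 with algebraic multiplicity 2.
Eigenvector v = (3,2); generalized eigenvector w with (A-λI)w=v is (1,1).
General solution: e^(4t)[C_1·v + C_2·(t·v + w)].

x(t) = 3C_1e^(4t) + 3C_2te^(4t) + C_2e^(4t), y(t) = 2C_1e^(4t) + 2C_2te^(4t) + C_2e^(4t)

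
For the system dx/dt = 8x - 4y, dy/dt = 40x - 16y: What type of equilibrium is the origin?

stable spiral

A = [[8,-4],[40,-16]]; det(A-λI) = λ^2 + 8λ + 32.
λ = -4 ± 4i: negative real part.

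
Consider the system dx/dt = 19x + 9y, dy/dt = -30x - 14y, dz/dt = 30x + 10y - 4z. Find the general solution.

Coefficient matrix A = [[19, 9, 0], [-30, -14, 0], [30, 10, -4]].
det(A - λI) = 0 gives eigenvalues λ = -4, 4, 1.
For λ=-4: eigenvector (0,0,1).
For λ=4: eigenvector (-3,5,-5).
For λ=1: eigenvector (-1,2,-2).
General solution: c_1e^(-4t)(0,0,1) + c_2e^(4t)(-3,5,-5) + c_3e^(t)(-1,2,-2).

x(t) = -3c_2e^(4t) - c_3e^(t), y(t) = 5c_2e^(4t) + 2c_3e^(t), z(t) = c_1e^(-4t) - 5c_2e^(4t) - 2c_3e^(t)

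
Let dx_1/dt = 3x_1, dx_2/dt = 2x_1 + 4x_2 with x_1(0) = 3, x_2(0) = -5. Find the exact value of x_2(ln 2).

A = [[3,0],[2,4]]; eigenvalues λ = 4, 3.
Eigenvectors: (0,1) for λ=4, (1,-2) for λ=3.
From the initial condition, c_1 = 1, c_2 = 3.
x_2(ln 2) = (1)(2^4)(1) + (3)(2^3)(-2) = -32.

-32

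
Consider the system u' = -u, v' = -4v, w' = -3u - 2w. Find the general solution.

Coefficient matrix A = [[-1, 0, 0], [0, -4, 0], [-3, 0, -2]].
det(A - λI) = 0 gives eigenvalues λ = -1, -4, -2.
For λ=-1: eigenvector (1,0,-3).
For λ=-4: eigenvector (0,1,0).
For λ=-2: eigenvector (0,0,1).
General solution: K_1e^(-t)(1,0,-3) + K_2e^(-4t)(0,1,0) + K_3e^(-2t)(0,0,1).

u(t) = K_1e^(-t), v(t) = K_2e^(-4t), w(t) = -3K_1e^(-t) + K_3e^(-2t)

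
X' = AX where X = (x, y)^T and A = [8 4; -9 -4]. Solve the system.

Coefficient matrix A = [[8, 4], [-9, -4]].
Characteristic polynomial det(A - λI) = λ^2 - 4λ + 4 = 0.
Single eigenvalue λ = 2 with algebraic multiplicity 2.
Eigenvector v = (-2,3); generalized eigenvector w with (A-λI)w=v is (-1,1).
General solution: e^(2t)[C_1·v + C_2·(t·v + w)].

x(t) = -2C_1e^(2t) - 2C_2te^(2t) - C_2e^(2t), y(t) = 3C_1e^(2t) + 3C_2te^(2t) + C_2e^(2t)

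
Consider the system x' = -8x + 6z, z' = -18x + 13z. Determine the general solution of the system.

x(t) = -2K_1e^(t) - K_2e^(4t), z(t) = -3K_1e^(t) - 2K_2e^(4t)

Coefficient matrix A = [[-8, 6], [-18, 13]].
Characteristic polynomial det(A - λI) = λ^2 - 5λ + 4 = 0.
Eigenvalues λ = 1, 4.
For λ=1: (A-λI) row 1 is [-9, 6], so an eigenvector is (-2, -3).
For λ=4: (A-λI) row 1 is [-12, 6], so an eigenvector is (-1, -2).
General solution: K_1e^(t)(-2,-3) + K_2e^(4t)(-1,-2).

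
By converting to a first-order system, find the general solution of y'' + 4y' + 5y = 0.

y(t) = C_1e^(-2t)cos(t) + C_2e^(-2t)sin(t)

Let x_1 = y, x_2 = y'. Then x_1' = x_2 and x_2' = -5x_1 - 4x_2.
A = [[0,1],[-5,-4]]; det(A-λI) = λ^2 + 4λ + 5.
Eigenvalues λ = -2 ± i.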